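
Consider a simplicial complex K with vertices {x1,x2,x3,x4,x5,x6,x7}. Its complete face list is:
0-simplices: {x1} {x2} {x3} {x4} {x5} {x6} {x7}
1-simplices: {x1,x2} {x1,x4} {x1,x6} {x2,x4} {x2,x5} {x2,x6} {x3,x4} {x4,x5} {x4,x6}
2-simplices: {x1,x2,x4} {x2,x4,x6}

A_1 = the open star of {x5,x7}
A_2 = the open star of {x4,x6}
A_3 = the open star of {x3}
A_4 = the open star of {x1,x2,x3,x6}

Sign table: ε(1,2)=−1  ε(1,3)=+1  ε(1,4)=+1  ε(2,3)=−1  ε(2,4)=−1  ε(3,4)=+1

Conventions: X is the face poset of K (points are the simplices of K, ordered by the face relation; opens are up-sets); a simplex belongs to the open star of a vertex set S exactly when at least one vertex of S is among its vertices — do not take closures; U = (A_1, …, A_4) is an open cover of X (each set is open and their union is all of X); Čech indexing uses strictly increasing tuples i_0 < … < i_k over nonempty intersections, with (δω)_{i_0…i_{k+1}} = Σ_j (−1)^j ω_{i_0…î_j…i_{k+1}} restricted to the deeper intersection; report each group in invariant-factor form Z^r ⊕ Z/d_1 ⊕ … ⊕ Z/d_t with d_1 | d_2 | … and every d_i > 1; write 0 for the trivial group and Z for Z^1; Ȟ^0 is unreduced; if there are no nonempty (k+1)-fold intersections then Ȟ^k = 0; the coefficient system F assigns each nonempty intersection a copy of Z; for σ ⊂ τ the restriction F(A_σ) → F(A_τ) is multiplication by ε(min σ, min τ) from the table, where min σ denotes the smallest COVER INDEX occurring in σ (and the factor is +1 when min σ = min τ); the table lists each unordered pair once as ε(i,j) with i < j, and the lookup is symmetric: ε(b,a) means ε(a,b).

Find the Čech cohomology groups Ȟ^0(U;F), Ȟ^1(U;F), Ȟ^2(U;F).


cover nerve:
  A1={{x5},{x7},{x2,x5},{x4,x5}} A2={{x4},{x6},{x1,x4},{x1,x6},{x2,x4},{x2,x6},{x3,x4},{x4,x5},{x4,x6},{x1,x2,x4},{x2,x4,x6}} A3={{x3},{x3,x4}} A4={{x1},{x2},{x3},{x6},{x1,x2},{x1,x4},{x1,x6},{x2,x4},{x2,x5},{x2,x6},{x3,x4},{x4,x6},{x1,x2,x4},{x2,x4,x6}}
  A12={{x4,x5}} A14={{x2,x5}} A23={{x3,x4}} A24={{x6},{x1,x4},{x1,x6},{x2,x4},{x2,x6},{x3,x4},{x4,x6},{x1,x2,x4},{x2,x4,x6}} A34={{x3},{x3,x4}}
  A234={{x3,x4}}
C dims 4,5,1; δ0: rk 3, SNF 1^3; δ1: rk 1, SNF 1^1
Ȟ^0: (4−3)−0=1 ⇒ Z
Ȟ^1: (5−1)−3=1 ⇒ Z
Ȟ^2: (1−0)−1=0 ⇒ 0

Ȟ^0 = Z, Ȟ^1 = Z, Ȟ^2 = 0


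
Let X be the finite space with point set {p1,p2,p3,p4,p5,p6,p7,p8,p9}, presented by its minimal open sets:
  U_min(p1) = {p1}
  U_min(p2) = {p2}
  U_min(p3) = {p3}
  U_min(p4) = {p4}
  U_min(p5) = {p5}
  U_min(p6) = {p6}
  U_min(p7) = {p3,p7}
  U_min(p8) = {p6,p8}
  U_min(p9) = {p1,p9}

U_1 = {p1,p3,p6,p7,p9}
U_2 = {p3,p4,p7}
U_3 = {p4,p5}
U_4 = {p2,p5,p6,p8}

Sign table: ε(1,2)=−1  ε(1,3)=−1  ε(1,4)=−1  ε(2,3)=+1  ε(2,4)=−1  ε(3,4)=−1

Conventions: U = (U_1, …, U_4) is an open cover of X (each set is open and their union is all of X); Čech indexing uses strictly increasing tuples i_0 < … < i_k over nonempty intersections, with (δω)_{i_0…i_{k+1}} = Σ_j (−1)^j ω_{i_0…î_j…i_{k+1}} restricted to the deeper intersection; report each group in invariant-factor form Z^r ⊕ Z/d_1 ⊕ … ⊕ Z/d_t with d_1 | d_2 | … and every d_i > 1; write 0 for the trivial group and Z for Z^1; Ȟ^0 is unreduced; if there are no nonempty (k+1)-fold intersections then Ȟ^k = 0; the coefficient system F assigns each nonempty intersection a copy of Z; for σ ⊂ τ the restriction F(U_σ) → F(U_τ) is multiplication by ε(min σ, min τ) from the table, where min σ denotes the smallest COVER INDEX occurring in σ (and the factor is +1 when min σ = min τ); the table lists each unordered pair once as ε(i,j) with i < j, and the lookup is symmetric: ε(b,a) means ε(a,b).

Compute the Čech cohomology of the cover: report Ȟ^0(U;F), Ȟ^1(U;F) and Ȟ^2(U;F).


Ȟ^0 ≅ 0, Ȟ^1 ≅ Z/2 and Ȟ^2 ≅ 0

nonempty intersections:
  U12={p3,p7} U14={p6} U23={p4} U34={p5}
C dims 4,4; δ0: rk 4, SNF 1^3·2
Ȟ^0: (4−4)−0=0 ⇒ 0
Ȟ^1: (4−0)−4=0 plus torsion [2] ⇒ Z/2
Ȟ^2: (0−0)−0=0 ⇒ 0


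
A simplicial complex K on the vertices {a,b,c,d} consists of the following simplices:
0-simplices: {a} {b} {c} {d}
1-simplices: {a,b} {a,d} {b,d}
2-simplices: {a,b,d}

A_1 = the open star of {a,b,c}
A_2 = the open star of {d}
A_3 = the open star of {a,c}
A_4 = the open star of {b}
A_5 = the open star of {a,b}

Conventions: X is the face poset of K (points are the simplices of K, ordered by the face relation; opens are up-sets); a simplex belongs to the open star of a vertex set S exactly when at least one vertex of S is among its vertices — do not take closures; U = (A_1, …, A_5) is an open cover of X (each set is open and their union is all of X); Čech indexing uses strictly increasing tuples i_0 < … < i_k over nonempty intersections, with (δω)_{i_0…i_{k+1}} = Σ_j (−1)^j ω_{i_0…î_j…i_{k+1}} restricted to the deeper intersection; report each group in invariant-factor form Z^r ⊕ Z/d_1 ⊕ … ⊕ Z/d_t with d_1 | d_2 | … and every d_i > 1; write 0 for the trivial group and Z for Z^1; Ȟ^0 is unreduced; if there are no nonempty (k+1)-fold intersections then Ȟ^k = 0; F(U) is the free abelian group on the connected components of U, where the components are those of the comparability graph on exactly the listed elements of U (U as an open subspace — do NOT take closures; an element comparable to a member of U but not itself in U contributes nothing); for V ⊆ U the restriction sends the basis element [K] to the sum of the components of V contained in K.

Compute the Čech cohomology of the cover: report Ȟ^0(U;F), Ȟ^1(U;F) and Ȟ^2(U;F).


Ȟ^0 ≅ Z^2; Ȟ^1 ≅ 0; Ȟ^2 ≅ 0

nonempty intersections:
  A1={{a},{b},{c},{a,b},{a,d},{b,d},{a,b,d}} A2={{d},{a,d},{b,d},{a,b,d}} A3={{a},{c},{a,b},{a,d},{a,b,d}} A4={{b},{a,b},{b,d},{a,b,d}} A5={{a},{b},{a,b},{a,d},{b,d},{a,b,d}}
  A12={{a,d},{b,d},{a,b,d}} A13={{a},{c},{a,b},{a,d},{a,b,d}} A14={{b},{a,b},{b,d},{a,b,d}} A15={{a},{b},{a,b},{a,d},{b,d},{a,b,d}} A23={{a,d},{a,b,d}} A24={{b,d},{a,b,d}} A25={{a,d},{b,d},{a,b,d}} A34={{a,b},{a,b,d}} A35={{a},{a,b},{a,d},{a,b,d}} A45={{b},{a,b},{b,d},{a,b,d}}
  A123={{a,d},{a,b,d}} A124={{b,d},{a,b,d}} A125={{a,d},{b,d},{a,b,d}} A134={{a,b},{a,b,d}} A135={{a},{a,b},{a,d},{a,b,d}} A145={{b},{a,b},{b,d},{a,b,d}} A234={{a,b,d}} A235={{a,d},{a,b,d}} A245={{b,d},{a,b,d}} A345={{a,b},{a,b,d}}
  A1234={{a,b,d}} A1235={{a,d},{a,b,d}} A1245={{b,d},{a,b,d}} A1345={{a,b},{a,b,d}} A2345={{a,b,d}}
  A12345={{a,b,d}}
components per intersection:
  A1: {{a},{b},{a,b},{a,d},{b,d},{a,b,d}} {{c}}
  A2: {{d},{a,d},{b,d},{a,b,d}}
  A3: {{a},{a,b},{a,d},{a,b,d}} {{c}}
  A4: {{b},{a,b},{b,d},{a,b,d}}
  A5: {{a},{b},{a,b},{a,d},{b,d},{a,b,d}}
  A12: {{a,d},{b,d},{a,b,d}}
  A13: {{a},{a,b},{a,d},{a,b,d}} {{c}}
  A14: {{b},{a,b},{b,d},{a,b,d}}
  A15: {{a},{b},{a,b},{a,d},{b,d},{a,b,d}}
  A23: {{a,d},{a,b,d}}
  A24: {{b,d},{a,b,d}}
  A25: {{a,d},{b,d},{a,b,d}}
  A34: {{a,b},{a,b,d}}
  A35: {{a},{a,b},{a,d},{a,b,d}}
  A45: {{b},{a,b},{b,d},{a,b,d}}
  A123: {{a,d},{a,b,d}}
  A124: {{b,d},{a,b,d}}
  A125: {{a,d},{b,d},{a,b,d}}
  A134: {{a,b},{a,b,d}}
  A135: {{a},{a,b},{a,d},{a,b,d}}
  A145: {{b},{a,b},{b,d},{a,b,d}}
  A234: {{a,b,d}}
  A235: {{a,d},{a,b,d}}
  A245: {{b,d},{a,b,d}}
  A345: {{a,b},{a,b,d}}
  A1234: {{a,b,d}}
  A1235: {{a,d},{a,b,d}}
  A1245: {{b,d},{a,b,d}}
  A1345: {{a,b},{a,b,d}}
  A2345: {{a,b,d}}
  A12345: {{a,b,d}}
C dims 7,11,10,5; δ0: rk 5, SNF 1^5; δ1: rk 6, SNF 1^6; δ2: rk 4, SNF 1^4
Ȟ^0: (7−5)−0=2 ⇒ Z^2
Ȟ^1: (11−6)−5=0 ⇒ 0
Ȟ^2: (10−4)−6=0 ⇒ 0


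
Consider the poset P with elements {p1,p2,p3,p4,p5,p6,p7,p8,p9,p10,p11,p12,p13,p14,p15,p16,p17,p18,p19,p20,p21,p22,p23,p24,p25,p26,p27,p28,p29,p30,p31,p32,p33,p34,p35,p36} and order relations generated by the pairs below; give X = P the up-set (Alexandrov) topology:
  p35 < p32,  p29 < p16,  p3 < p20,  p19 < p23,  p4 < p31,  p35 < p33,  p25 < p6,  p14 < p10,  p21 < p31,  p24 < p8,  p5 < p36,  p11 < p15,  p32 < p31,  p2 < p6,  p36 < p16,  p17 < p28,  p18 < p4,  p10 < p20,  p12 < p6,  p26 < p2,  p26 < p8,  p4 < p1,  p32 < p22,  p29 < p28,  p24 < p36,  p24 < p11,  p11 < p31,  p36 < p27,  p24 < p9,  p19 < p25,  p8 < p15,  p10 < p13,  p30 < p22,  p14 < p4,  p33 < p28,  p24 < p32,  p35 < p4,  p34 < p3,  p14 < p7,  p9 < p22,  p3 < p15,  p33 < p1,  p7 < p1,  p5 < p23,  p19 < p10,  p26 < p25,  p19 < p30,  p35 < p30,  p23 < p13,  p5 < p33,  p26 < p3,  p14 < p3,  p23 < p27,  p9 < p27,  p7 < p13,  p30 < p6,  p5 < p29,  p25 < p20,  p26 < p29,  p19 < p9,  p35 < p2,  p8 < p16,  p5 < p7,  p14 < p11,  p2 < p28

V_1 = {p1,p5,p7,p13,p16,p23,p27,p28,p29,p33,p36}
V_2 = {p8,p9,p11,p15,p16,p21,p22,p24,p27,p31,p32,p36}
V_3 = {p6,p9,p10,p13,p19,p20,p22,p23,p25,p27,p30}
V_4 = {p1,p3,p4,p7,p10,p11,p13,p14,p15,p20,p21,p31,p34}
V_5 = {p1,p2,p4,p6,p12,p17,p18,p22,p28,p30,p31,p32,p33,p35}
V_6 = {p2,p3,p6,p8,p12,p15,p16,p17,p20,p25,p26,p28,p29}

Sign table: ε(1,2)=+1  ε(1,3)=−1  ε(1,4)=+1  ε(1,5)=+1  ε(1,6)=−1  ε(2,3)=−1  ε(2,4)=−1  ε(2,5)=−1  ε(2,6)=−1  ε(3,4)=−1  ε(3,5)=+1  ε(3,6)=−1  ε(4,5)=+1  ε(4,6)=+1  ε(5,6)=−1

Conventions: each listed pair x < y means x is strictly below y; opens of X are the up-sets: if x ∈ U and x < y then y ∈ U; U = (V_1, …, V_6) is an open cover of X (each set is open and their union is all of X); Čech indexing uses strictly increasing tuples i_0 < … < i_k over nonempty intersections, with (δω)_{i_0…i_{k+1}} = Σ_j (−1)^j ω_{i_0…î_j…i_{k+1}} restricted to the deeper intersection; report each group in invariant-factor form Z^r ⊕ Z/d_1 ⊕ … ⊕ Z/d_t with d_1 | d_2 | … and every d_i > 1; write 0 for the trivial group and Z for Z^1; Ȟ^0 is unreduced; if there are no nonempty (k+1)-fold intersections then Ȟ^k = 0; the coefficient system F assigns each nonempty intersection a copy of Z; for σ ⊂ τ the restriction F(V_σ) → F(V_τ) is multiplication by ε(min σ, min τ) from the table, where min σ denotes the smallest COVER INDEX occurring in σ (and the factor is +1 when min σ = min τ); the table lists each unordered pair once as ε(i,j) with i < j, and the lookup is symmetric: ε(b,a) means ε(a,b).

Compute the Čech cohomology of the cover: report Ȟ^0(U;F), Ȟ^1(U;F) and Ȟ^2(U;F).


nonempty intersections:
  V12={p16,p27,p36} V13={p13,p23,p27} V14={p1,p7,p13} V15={p1,p28,p33} V16={p16,p28,p29} V23={p9,p22,p27} V24={p11,p15,p21,p31} V25={p22,p31,p32} V26={p8,p15,p16} V34={p10,p13,p20} V35={p6,p22,p30} V36={p6,p20,p25} V45={p1,p4,p31} V46={p3,p15,p20} V56={p2,p6,p12,p17,p28}
  V123={p27} V126={p16} V134={p13} V145={p1} V156={p28} V235={p22} V245={p31} V246={p15} V346={p20} V356={p6}
C dims 6,15,10; δ0: rk 6, SNF 1^5·2; δ1: rk 9, SNF 1^9
Ȟ^0: (6−6)−0=0 ⇒ 0
Ȟ^1: (15−9)−6=0 plus torsion [2] ⇒ Z/2
Ȟ^2: (10−0)−9=1 ⇒ Z

Ȟ^0 = 0; Ȟ^1 = Z/2; Ȟ^2 = Z


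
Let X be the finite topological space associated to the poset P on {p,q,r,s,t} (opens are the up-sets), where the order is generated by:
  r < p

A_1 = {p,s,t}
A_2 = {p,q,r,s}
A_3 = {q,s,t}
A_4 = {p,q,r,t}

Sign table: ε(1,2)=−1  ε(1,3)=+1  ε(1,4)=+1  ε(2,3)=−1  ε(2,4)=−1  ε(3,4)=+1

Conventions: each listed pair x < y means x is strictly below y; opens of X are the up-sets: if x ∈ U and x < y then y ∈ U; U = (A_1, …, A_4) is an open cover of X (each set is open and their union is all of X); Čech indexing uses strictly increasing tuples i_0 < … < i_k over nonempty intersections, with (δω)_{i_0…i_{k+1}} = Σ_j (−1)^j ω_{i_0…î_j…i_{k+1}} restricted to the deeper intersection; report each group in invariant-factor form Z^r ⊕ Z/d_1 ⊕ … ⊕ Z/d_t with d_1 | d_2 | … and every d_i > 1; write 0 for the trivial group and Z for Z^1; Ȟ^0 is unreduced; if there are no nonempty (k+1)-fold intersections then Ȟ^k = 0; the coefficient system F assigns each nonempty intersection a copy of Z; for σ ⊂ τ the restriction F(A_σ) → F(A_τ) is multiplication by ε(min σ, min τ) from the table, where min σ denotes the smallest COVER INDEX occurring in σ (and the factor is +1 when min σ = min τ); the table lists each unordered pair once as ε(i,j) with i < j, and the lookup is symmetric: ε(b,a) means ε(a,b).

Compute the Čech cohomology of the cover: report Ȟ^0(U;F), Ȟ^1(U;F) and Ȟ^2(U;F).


nonempty intersections:
  A12={p,s} A13={s,t} A14={p,t} A23={q,s} A24={p,q,r} A34={q,t}
  A123={s} A124={p} A134={t} A234={q}
C dims 4,6,4; δ0: rk 3, SNF 1^3; δ1: rk 3, SNF 1^3
Ȟ^0: (4−3)−0=1 ⇒ Z
Ȟ^1: (6−3)−3=0 ⇒ 0
Ȟ^2: (4−0)−3=1 ⇒ Z

Ȟ^0 = Z, Ȟ^1 = 0, Ȟ^2 = Z


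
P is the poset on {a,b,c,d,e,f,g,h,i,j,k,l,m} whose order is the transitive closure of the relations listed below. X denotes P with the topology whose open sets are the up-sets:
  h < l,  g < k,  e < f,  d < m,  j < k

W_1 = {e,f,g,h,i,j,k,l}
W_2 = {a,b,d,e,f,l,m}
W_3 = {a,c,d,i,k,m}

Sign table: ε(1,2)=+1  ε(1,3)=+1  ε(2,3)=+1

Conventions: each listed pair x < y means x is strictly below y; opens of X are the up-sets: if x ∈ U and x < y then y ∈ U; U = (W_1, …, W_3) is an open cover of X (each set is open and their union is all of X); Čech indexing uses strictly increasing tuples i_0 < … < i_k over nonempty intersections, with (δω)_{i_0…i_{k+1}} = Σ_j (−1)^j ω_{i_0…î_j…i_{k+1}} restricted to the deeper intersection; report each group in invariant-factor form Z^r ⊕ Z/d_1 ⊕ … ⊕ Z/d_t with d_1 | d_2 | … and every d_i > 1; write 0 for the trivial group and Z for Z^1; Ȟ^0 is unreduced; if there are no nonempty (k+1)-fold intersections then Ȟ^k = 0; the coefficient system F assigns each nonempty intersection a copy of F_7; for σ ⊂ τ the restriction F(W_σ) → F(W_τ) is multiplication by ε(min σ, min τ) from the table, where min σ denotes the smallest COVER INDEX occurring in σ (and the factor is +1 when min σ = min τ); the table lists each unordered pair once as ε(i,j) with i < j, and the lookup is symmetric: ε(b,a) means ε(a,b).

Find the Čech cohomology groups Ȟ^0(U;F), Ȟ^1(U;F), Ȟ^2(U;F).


nerve of the cover:
  W12={e,f,l} W13={i,k} W23={a,d,m}
C dims 3,3; δ0: rk_F7 2
Ȟ^0 = (3 − 2) − 0 = 1, so Ȟ^0 ≅ Z/7
Ȟ^1 = (3 − 0) − 2 = 1, so Ȟ^1 ≅ Z/7
Ȟ^2 = (0 − 0) − 0 = 0, so Ȟ^2 ≅ 0

Ȟ^0 = Z/7, Ȟ^1 = Z/7, Ȟ^2 = 0


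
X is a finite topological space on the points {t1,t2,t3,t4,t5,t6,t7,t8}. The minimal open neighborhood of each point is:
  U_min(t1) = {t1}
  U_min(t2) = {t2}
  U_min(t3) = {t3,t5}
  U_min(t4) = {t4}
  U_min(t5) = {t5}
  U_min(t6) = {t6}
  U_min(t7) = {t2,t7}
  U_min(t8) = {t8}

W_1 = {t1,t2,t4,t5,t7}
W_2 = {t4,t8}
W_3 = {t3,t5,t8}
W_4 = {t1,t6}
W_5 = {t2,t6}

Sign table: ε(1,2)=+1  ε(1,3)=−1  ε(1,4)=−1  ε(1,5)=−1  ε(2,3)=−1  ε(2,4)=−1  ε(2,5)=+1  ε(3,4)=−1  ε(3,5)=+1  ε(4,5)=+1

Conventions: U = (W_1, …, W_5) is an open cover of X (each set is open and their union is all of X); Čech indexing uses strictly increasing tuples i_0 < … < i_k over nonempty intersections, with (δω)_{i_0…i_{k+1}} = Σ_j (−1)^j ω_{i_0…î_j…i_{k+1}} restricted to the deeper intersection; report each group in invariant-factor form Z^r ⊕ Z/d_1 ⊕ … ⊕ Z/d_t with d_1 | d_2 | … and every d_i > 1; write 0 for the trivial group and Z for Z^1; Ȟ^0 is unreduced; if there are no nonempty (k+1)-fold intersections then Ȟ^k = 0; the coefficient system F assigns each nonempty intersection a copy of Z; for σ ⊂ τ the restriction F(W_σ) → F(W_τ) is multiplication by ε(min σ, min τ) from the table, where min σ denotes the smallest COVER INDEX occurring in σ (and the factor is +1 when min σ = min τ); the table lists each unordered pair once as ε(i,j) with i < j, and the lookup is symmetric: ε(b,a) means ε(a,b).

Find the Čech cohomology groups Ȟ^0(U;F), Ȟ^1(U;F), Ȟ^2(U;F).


Ȟ^0 ≅ Z, Ȟ^1 ≅ Z^2 and Ȟ^2 ≅ 0

cover nerve:
  W12={t4} W13={t5} W14={t1} W15={t2} W23={t8} W45={t6}
C dims 5,6; δ0: rk 4, SNF 1^4
Ȟ^0: (5−4)−0=1 ⇒ Z
Ȟ^1: (6−0)−4=2 ⇒ Z^2
Ȟ^2: (0−0)−0=0 ⇒ 0


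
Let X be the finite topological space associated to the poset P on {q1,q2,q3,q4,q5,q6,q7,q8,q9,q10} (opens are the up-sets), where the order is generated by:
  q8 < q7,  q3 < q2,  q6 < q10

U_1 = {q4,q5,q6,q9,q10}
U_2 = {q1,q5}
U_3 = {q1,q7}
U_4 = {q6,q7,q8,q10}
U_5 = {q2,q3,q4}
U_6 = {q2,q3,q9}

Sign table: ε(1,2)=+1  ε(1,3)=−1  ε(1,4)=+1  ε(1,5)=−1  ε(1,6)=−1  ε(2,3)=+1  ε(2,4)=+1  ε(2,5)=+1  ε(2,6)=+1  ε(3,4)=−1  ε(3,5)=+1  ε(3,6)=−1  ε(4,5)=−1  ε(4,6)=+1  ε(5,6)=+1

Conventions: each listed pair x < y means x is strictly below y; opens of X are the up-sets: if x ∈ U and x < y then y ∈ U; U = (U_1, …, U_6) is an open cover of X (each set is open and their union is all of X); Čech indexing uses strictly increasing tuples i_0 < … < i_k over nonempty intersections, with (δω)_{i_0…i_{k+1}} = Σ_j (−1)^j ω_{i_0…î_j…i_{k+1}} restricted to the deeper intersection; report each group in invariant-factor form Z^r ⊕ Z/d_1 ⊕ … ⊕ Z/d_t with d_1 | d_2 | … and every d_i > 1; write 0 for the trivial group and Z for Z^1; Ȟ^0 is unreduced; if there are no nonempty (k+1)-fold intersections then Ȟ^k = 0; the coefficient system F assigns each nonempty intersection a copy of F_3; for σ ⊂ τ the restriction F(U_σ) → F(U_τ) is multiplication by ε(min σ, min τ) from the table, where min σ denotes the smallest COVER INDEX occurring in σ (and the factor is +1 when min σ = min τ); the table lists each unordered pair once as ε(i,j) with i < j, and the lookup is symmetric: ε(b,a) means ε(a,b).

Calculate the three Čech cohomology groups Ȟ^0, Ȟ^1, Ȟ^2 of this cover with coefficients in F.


Ȟ^0 ≅ 0,  Ȟ^1 ≅ Z/3,  Ȟ^2 ≅ 0

cover nerve:
  U12={q5} U14={q6,q10} U15={q4} U16={q9} U23={q1} U34={q7} U56={q2,q3}
C dims 6,7; δ0: rk_F3 6
Ȟ^0: (6−6)−0=0 ⇒ 0
Ȟ^1: (7−0)−6=1 ⇒ Z/3
Ȟ^2: (0−0)−0=0 ⇒ 0


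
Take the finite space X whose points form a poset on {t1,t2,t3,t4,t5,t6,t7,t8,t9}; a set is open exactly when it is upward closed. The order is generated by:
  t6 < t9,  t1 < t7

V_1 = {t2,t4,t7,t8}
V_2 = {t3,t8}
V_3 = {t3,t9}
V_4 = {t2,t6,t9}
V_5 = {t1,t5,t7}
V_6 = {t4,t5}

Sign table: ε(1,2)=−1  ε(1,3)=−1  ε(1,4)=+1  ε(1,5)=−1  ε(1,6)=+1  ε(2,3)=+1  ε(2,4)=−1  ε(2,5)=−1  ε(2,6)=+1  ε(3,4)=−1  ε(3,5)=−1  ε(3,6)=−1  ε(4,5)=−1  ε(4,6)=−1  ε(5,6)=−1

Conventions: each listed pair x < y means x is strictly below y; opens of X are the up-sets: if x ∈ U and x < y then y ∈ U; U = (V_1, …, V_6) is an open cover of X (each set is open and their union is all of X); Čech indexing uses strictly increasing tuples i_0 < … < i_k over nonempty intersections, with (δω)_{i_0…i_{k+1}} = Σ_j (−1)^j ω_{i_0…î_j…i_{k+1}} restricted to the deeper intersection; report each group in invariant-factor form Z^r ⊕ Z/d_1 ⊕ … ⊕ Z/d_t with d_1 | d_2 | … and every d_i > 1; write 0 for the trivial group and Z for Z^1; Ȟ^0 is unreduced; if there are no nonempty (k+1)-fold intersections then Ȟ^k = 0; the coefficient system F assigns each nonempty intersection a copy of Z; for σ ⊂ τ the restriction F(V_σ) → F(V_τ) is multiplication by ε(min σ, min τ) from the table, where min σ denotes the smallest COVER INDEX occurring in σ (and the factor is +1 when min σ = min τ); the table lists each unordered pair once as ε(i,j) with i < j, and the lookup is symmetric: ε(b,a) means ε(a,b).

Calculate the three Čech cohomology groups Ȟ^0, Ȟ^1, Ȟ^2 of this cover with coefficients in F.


nonempty overlaps:
  V12={t8} V14={t2} V15={t7} V16={t4} V23={t3} V34={t9} V56={t5}
C dims 6,7; δ0: rk 5, SNF 1^5
degree 0: 6−5−0 = 1 → Ȟ^0 ≅ Z
degree 1: 7−0−5 = 2 → Ȟ^1 ≅ Z^2
degree 2: 0−0−0 = 0 → Ȟ^2 ≅ 0

Ȟ^0 = Z, Ȟ^1 = Z^2 and Ȟ^2 = 0


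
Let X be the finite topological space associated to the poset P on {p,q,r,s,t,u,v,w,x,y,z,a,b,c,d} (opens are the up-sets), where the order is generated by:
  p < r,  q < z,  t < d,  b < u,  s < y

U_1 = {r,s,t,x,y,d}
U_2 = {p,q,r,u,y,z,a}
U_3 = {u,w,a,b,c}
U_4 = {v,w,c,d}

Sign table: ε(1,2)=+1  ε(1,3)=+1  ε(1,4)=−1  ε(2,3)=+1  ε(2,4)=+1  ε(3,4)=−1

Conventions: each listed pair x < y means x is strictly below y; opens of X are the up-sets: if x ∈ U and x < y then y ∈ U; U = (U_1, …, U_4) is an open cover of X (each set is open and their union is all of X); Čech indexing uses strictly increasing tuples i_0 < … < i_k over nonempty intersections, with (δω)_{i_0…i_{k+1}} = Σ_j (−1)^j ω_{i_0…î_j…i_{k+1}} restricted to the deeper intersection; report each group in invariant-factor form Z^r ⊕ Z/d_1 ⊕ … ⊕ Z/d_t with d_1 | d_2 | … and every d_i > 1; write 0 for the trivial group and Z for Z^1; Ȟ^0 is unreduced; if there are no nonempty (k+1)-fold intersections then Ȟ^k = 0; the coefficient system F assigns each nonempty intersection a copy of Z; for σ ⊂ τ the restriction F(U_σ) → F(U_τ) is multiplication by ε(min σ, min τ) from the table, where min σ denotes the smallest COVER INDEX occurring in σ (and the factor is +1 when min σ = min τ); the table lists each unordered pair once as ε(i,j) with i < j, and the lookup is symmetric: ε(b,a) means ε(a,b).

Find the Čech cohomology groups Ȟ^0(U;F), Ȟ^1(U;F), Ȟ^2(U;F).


nerve of the cover:
  U12={r,y} U14={d} U23={u,a} U34={w,c}
C dims 4,4; δ0: rk 3, SNF 1^3
Ȟ^0 = (4 − 3) − 0 = 1, so Ȟ^0 ≅ Z
Ȟ^1 = (4 − 0) − 3 = 1, so Ȟ^1 ≅ Z
Ȟ^2 = (0 − 0) − 0 = 0, so Ȟ^2 ≅ 0

Ȟ^0 ≅ Z,  Ȟ^1 ≅ Z,  Ȟ^2 ≅ 0


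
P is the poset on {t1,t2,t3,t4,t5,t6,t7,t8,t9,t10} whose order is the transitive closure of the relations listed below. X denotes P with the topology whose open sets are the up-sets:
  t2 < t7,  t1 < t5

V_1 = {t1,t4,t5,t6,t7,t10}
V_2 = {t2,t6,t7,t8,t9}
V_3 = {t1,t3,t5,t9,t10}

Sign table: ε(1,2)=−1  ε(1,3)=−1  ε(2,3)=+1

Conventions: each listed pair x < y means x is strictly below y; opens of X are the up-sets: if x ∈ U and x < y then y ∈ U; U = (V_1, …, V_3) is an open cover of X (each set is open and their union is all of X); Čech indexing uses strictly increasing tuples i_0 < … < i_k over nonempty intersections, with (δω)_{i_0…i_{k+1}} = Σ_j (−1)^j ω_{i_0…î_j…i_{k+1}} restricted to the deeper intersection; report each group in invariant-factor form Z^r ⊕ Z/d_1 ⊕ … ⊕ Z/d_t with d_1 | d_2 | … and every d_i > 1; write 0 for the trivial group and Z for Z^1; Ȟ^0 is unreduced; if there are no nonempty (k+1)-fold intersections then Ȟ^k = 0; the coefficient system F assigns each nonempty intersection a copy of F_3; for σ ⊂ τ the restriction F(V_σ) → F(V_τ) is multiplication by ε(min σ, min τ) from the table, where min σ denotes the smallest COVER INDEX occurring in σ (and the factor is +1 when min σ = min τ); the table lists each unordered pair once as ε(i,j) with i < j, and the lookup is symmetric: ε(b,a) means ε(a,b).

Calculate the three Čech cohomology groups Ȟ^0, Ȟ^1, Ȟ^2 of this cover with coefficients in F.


Ȟ^0 ≅ Z/3, Ȟ^1 ≅ Z/3, Ȟ^2 ≅ 0

nerve of the cover:
  V12={t6,t7} V13={t1,t5,t10} V23={t9}
C dims 3,3; δ0: rk_F3 2
Ȟ^0 = (3 − 2) − 0 = 1, so Ȟ^0 ≅ Z/3
Ȟ^1 = (3 − 0) − 2 = 1, so Ȟ^1 ≅ Z/3
Ȟ^2 = (0 − 0) − 0 = 0, so Ȟ^2 ≅ 0


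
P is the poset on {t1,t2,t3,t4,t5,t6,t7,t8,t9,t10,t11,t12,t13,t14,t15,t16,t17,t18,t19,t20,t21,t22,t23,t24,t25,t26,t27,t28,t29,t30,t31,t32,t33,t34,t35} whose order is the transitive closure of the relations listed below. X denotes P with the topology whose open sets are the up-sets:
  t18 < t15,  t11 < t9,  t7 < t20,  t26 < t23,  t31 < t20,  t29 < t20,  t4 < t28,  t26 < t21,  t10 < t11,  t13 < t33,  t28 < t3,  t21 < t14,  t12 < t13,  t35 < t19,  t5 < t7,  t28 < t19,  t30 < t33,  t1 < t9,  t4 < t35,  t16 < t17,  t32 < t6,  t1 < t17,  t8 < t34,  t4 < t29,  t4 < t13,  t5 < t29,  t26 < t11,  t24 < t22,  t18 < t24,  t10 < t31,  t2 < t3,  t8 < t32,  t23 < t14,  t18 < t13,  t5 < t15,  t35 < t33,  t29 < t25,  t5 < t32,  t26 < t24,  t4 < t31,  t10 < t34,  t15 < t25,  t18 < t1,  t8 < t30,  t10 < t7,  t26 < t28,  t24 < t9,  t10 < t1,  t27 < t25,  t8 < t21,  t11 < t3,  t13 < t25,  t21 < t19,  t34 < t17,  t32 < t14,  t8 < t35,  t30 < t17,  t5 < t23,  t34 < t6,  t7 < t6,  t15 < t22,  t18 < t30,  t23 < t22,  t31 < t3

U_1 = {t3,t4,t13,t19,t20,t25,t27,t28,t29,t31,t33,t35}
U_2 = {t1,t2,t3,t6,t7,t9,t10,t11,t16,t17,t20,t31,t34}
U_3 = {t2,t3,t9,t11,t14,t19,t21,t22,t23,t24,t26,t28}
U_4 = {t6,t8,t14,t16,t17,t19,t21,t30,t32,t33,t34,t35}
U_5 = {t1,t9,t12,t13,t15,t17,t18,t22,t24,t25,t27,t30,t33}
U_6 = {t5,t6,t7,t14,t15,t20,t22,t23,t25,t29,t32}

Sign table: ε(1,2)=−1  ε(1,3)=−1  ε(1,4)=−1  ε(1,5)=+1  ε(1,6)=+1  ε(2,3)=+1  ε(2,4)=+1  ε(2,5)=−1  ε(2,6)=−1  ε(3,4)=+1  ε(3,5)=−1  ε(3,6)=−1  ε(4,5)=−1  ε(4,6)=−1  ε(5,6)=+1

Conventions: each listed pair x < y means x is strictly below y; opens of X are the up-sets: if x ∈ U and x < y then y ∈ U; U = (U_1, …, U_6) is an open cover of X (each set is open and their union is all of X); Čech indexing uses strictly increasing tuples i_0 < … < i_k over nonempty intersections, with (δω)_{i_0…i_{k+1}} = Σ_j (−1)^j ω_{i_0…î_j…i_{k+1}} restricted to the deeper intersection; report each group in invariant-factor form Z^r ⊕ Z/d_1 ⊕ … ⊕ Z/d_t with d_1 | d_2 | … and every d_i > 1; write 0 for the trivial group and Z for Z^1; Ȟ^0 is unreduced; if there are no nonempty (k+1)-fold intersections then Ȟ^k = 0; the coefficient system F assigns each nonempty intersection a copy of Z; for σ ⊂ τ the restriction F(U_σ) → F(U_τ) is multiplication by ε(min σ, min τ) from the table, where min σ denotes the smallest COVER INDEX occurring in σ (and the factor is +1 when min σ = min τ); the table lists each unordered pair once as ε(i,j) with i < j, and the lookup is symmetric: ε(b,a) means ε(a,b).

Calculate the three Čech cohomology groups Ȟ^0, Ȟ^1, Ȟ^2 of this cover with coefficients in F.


Ȟ^0 ≅ Z,  Ȟ^1 ≅ 0,  Ȟ^2 ≅ Z/2

cover nerve:
  U12={t3,t20,t31} U13={t3,t19,t28} U14={t19,t33,t35} U15={t13,t25,t27,t33} U16={t20,t25,t29} U23={t2,t3,t9,t11} U24={t6,t16,t17,t34} U25={t1,t9,t17} U26={t6,t7,t20} U34={t14,t19,t21} U35={t9,t22,t24} U36={t14,t22,t23} U45={t17,t30,t33} U46={t6,t14,t32} U56={t15,t22,t25}
  U123={t3} U126={t20} U134={t19} U145={t33} U156={t25} U235={t9} U245={t17} U246={t6} U346={t14} U356={t22}
C dims 6,15,10; δ0: rk 5, SNF 1^5; δ1: rk 10, SNF 1^9·2
Ȟ^0: (6−5)−0=1 ⇒ Z
Ȟ^1: (15−10)−5=0 ⇒ 0
Ȟ^2: (10−0)−10=0 plus torsion [2] ⇒ Z/2


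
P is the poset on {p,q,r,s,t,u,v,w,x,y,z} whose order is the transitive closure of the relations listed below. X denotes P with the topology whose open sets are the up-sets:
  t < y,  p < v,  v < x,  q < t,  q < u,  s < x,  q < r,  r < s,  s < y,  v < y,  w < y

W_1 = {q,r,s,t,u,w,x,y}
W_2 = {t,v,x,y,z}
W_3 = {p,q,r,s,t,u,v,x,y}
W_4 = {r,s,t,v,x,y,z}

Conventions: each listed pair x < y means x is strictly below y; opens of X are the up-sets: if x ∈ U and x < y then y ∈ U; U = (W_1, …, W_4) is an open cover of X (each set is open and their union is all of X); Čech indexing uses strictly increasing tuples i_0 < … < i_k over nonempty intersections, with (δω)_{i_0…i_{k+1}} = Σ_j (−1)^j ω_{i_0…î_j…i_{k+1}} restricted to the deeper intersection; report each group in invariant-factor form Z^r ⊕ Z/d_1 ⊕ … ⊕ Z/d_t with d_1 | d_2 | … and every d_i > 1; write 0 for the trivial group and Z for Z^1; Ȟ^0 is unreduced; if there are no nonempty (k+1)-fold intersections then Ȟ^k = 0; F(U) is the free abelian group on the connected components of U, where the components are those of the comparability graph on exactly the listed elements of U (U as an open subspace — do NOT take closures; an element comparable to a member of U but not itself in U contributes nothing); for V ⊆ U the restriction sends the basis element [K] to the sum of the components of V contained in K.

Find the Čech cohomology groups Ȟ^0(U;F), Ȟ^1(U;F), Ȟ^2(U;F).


Ȟ^0 = Z^2,  Ȟ^1 = 0,  Ȟ^2 = 0

nerve simplices:
  W12={t,x,y} W13={q,r,s,t,u,x,y} W14={r,s,t,x,y} W23={t,v,x,y} W24={t,v,x,y,z} W34={r,s,t,v,x,y}
  W123={t,x,y} W124={t,x,y} W134={r,s,t,x,y} W234={t,v,x,y}
  W1234={t,x,y}
components per intersection:
  W1: {q,r,s,t,u,w,x,y}
  W2: {t,v,x,y} {z}
  W3: {p,q,r,s,t,u,v,x,y}
  W4: {r,s,t,v,x,y} {z}
  W12: {t,y} {x}
  W13: {q,r,s,t,u,x,y}
  W14: {r,s,t,x,y}
  W23: {t,v,x,y}
  W24: {t,v,x,y} {z}
  W34: {r,s,t,v,x,y}
  W123: {t,y} {x}
  W124: {t,y} {x}
  W134: {r,s,t,x,y}
  W234: {t,v,x,y}
  W1234: {t,y} {x}
C dims 6,8,6,2; δ0: rk 4, SNF 1^4; δ1: rk 4, SNF 1^4; δ2: rk 2, SNF 1^2
degree 0: 6−4−0 = 2 → Ȟ^0 ≅ Z^2
degree 1: 8−4−4 = 0 → Ȟ^1 ≅ 0
degree 2: 6−2−4 = 0 → Ȟ^2 ≅ 0


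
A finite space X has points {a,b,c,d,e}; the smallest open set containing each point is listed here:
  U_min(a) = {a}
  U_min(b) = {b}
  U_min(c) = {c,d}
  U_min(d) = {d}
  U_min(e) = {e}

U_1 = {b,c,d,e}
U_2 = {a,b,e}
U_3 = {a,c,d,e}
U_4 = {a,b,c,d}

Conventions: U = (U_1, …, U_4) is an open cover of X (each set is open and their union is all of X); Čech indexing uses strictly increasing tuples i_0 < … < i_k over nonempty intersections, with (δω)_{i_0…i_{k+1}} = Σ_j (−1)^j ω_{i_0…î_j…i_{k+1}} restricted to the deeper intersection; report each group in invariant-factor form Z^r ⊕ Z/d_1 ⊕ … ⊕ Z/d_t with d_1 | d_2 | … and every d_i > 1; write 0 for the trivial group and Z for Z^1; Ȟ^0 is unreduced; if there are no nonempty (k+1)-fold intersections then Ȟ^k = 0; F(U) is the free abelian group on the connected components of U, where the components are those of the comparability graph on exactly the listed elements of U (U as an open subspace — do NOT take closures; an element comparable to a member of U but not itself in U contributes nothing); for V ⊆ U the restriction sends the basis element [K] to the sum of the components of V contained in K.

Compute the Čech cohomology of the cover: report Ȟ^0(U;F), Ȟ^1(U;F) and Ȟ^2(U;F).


nerve simplices:
  U12={b,e} U13={c,d,e} U14={b,c,d} U23={a,e} U24={a,b} U34={a,c,d}
  U123={e} U124={b} U134={c,d} U234={a}
components per intersection:
  U1: {b} {c,d} {e}
  U2: {a} {b} {e}
  U3: {a} {c,d} {e}
  U4: {a} {b} {c,d}
  U12: {b} {e}
  U13: {c,d} {e}
  U14: {b} {c,d}
  U23: {a} {e}
  U24: {a} {b}
  U34: {a} {c,d}
  U123: {e}
  U124: {b}
  U134: {c,d}
  U234: {a}
C dims 12,12,4; δ0: rk 8, SNF 1^8; δ1: rk 4, SNF 1^4
degree 0: 12−8−0 = 4 → Ȟ^0 ≅ Z^4
degree 1: 12−4−8 = 0 → Ȟ^1 ≅ 0
degree 2: 4−0−4 = 0 → Ȟ^2 ≅ 0

Ȟ^0(U;F) ≅ Z^4,  Ȟ^1(U;F) ≅ 0,  Ȟ^2(U;F) ≅ 0


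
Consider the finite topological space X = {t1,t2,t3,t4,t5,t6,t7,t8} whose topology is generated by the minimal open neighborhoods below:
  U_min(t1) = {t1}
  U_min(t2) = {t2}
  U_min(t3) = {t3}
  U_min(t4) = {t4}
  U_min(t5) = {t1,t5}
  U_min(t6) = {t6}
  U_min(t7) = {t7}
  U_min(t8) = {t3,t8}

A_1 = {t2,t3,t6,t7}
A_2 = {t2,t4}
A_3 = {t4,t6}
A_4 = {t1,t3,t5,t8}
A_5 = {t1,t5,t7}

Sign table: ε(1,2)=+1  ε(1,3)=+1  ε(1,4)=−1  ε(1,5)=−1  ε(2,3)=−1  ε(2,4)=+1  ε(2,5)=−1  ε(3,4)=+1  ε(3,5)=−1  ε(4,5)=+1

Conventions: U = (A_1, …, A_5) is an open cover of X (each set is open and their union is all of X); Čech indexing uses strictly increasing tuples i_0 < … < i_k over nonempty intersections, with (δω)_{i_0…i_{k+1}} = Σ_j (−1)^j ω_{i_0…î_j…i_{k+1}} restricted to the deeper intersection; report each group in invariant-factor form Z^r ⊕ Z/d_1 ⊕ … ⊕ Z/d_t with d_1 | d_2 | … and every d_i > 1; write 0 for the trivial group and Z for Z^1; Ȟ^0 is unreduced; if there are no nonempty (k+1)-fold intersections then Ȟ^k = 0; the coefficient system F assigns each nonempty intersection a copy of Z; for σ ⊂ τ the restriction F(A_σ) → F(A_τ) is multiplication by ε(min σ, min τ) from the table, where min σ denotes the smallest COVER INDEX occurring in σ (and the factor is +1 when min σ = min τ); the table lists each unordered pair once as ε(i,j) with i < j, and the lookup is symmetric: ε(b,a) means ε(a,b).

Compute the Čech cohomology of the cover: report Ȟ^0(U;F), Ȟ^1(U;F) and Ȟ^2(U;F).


Ȟ^0 ≅ 0, Ȟ^1 ≅ Z ⊕ Z/2, Ȟ^2 ≅ 0

nerve simplices:
  A12={t2} A13={t6} A14={t3} A15={t7} A23={t4} A45={t1,t5}
C dims 5,6; δ0: rk 5, SNF 1^4·2
degree 0: 5−5−0 = 0 → Ȟ^0 ≅ 0
degree 1: 6−0−5 = 1 plus torsion [2] → Ȟ^1 ≅ Z ⊕ Z/2
degree 2: 0−0−0 = 0 → Ȟ^2 ≅ 0


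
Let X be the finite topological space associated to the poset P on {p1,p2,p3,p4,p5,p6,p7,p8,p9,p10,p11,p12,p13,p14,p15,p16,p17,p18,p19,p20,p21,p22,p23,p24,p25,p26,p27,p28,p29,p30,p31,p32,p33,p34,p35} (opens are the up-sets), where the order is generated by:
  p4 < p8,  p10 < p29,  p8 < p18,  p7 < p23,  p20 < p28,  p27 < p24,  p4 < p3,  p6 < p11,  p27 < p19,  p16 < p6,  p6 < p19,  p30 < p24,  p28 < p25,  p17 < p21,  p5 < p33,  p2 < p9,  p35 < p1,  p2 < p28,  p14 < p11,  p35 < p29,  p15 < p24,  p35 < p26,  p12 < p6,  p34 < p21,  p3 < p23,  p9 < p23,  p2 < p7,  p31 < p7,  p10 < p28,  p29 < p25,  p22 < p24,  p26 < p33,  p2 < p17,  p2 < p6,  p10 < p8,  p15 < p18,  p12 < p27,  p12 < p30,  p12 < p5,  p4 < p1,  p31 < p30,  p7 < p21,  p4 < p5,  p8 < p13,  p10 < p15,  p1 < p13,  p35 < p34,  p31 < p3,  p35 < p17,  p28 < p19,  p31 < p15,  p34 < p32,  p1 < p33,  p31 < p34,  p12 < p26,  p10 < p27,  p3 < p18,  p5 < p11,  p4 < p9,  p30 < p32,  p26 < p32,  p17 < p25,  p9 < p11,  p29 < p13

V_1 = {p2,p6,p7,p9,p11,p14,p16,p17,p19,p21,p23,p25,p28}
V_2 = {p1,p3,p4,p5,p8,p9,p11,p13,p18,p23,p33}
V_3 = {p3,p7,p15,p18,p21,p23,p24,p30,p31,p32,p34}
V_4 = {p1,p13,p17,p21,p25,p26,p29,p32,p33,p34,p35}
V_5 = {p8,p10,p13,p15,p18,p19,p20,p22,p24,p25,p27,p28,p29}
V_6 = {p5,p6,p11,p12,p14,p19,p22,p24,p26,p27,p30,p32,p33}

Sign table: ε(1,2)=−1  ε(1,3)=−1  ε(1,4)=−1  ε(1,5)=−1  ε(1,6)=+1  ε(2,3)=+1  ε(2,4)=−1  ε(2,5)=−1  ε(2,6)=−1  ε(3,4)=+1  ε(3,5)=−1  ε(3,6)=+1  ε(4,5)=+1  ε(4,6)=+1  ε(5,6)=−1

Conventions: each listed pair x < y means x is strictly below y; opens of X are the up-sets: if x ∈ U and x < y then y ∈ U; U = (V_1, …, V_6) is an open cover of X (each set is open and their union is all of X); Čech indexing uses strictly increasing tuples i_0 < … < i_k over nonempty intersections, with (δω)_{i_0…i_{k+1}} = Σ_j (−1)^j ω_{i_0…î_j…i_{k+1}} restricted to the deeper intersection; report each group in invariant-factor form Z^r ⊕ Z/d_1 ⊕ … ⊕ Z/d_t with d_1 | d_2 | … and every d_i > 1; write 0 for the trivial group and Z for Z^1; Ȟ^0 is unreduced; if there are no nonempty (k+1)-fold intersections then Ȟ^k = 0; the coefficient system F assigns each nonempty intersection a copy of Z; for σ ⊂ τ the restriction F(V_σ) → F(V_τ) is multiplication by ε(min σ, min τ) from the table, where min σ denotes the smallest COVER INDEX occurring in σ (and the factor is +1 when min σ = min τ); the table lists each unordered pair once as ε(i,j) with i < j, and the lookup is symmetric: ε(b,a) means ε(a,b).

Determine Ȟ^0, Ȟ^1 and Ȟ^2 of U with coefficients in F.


cover nerve:
  V12={p9,p11,p23} V13={p7,p21,p23} V14={p17,p21,p25} V15={p19,p25,p28} V16={p6,p11,p14,p19} V23={p3,p18,p23} V24={p1,p13,p33} V25={p8,p13,p18} V26={p5,p11,p33} V34={p21,p32,p34} V35={p15,p18,p24} V36={p24,p30,p32} V45={p13,p25,p29} V46={p26,p32,p33} V56={p19,p22,p24,p27}
  V123={p23} V126={p11} V134={p21} V145={p25} V156={p19} V235={p18} V245={p13} V246={p33} V346={p32} V356={p24}
C dims 6,15,10; δ0: rk 6, SNF 1^5·2; δ1: rk 9, SNF 1^9
Ȟ^0: (6−6)−0=0 ⇒ 0
Ȟ^1: (15−9)−6=0 plus torsion [2] ⇒ Z/2
Ȟ^2: (10−0)−9=1 ⇒ Z

Ȟ^0(U;F) ≅ 0,  Ȟ^1(U;F) ≅ Z/2,  Ȟ^2(U;F) ≅ Z


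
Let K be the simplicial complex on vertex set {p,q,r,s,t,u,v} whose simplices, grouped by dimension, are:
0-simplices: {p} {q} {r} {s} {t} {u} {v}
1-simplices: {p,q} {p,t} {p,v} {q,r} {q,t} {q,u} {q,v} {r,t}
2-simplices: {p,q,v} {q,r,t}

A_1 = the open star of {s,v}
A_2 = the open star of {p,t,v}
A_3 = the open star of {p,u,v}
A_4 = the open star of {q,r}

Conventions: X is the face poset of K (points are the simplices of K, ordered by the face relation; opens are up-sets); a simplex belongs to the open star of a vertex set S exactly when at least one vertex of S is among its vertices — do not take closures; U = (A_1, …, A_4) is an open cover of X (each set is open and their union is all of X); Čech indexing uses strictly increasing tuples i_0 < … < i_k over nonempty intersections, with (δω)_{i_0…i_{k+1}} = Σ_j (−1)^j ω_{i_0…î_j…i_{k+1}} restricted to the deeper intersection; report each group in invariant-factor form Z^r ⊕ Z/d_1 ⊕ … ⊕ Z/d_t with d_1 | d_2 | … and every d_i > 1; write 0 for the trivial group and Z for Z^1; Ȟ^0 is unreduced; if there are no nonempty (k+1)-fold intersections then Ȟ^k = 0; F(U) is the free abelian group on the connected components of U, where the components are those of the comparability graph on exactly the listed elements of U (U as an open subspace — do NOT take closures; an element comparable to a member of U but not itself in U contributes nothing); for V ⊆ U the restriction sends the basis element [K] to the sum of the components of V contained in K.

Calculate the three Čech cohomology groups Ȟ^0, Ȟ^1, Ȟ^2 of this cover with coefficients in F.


Ȟ^0 ≅ Z^2,  Ȟ^1 ≅ Z,  Ȟ^2 ≅ 0

nonempty intersections:
  A1={{s},{v},{p,v},{q,v},{p,q,v}} A2={{p},{t},{v},{p,q},{p,t},{p,v},{q,t},{q,v},{r,t},{p,q,v},{q,r,t}} A3={{p},{u},{v},{p,q},{p,t},{p,v},{q,u},{q,v},{p,q,v}} A4={{q},{r},{p,q},{q,r},{q,t},{q,u},{q,v},{r,t},{p,q,v},{q,r,t}}
  A12={{v},{p,v},{q,v},{p,q,v}} A13={{v},{p,v},{q,v},{p,q,v}} A14={{q,v},{p,q,v}} A23={{p},{v},{p,q},{p,t},{p,v},{q,v},{p,q,v}} A24={{p,q},{q,t},{q,v},{r,t},{p,q,v},{q,r,t}} A34={{p,q},{q,u},{q,v},{p,q,v}}
  A123={{v},{p,v},{q,v},{p,q,v}} A124={{q,v},{p,q,v}} A134={{q,v},{p,q,v}} A234={{p,q},{q,v},{p,q,v}}
  A1234={{q,v},{p,q,v}}
components per intersection:
  A1: {{s}} {{v},{p,v},{q,v},{p,q,v}}
  A2: {{p},{t},{v},{p,q},{p,t},{p,v},{q,t},{q,v},{r,t},{p,q,v},{q,r,t}}
  A3: {{p},{v},{p,q},{p,t},{p,v},{q,v},{p,q,v}} {{u},{q,u}}
  A4: {{q},{r},{p,q},{q,r},{q,t},{q,u},{q,v},{r,t},{p,q,v},{q,r,t}}
  A12: {{v},{p,v},{q,v},{p,q,v}}
  A13: {{v},{p,v},{q,v},{p,q,v}}
  A14: {{q,v},{p,q,v}}
  A23: {{p},{v},{p,q},{p,t},{p,v},{q,v},{p,q,v}}
  A24: {{p,q},{q,v},{p,q,v}} {{q,t},{r,t},{q,r,t}}
  A34: {{p,q},{q,v},{p,q,v}} {{q,u}}
  A123: {{v},{p,v},{q,v},{p,q,v}}
  A124: {{q,v},{p,q,v}}
  A134: {{q,v},{p,q,v}}
  A234: {{p,q},{q,v},{p,q,v}}
  A1234: {{q,v},{p,q,v}}
C dims 6,8,4,1; δ0: rk 4, SNF 1^4; δ1: rk 3, SNF 1^3; δ2: rk 1, SNF 1^1
Ȟ^0: (6−4)−0=2 ⇒ Z^2
Ȟ^1: (8−3)−4=1 ⇒ Z
Ȟ^2: (4−1)−3=0 ⇒ 0


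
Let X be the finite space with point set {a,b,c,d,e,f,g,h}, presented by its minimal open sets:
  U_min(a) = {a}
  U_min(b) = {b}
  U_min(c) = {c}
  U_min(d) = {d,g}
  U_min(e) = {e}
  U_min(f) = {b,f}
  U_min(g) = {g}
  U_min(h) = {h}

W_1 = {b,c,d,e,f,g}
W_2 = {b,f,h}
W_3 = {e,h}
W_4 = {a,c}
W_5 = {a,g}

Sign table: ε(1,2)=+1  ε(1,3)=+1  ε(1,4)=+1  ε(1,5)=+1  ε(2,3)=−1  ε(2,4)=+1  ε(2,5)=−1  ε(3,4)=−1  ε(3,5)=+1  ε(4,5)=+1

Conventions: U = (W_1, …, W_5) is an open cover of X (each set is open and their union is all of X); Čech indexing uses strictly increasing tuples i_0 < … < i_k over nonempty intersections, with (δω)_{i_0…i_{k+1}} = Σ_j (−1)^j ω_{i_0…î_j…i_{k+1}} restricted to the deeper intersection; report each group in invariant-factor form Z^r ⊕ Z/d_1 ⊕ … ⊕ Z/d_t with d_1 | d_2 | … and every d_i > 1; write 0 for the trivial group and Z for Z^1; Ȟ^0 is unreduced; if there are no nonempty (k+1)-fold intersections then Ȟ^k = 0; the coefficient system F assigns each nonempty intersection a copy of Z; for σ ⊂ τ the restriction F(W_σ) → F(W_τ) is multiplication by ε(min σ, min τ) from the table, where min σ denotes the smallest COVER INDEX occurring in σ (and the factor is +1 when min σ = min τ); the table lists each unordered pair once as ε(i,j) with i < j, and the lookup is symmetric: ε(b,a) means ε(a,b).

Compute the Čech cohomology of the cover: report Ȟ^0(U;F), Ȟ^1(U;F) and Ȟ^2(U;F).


Ȟ^0(U;F) ≅ 0,  Ȟ^1(U;F) ≅ Z ⊕ Z/2,  Ȟ^2(U;F) ≅ 0

nerve of the cover:
  W12={b,f} W13={e} W14={c} W15={g} W23={h} W45={a}
C dims 5,6; δ0: rk 5, SNF 1^4·2
Ȟ^0 = (5 − 5) − 0 = 0, so Ȟ^0 ≅ 0
Ȟ^1 = (6 − 0) − 5 = 1 plus torsion [2], so Ȟ^1 ≅ Z ⊕ Z/2
Ȟ^2 = (0 − 0) − 0 = 0, so Ȟ^2 ≅ 0
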